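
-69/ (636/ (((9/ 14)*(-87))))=18009/ 2968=6.07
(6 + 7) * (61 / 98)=793 / 98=8.09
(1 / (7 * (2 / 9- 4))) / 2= -9 / 476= -0.02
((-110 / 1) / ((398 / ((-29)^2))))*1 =-46255 / 199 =-232.44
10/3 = 3.33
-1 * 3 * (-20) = 60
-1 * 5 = -5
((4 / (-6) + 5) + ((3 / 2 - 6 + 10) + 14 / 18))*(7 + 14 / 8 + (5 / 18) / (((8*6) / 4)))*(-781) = -282679045 / 3888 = -72705.52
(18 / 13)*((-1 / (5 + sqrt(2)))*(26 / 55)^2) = -936 / 13915 + 936*sqrt(2) / 69575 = -0.05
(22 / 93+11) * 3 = 1045 / 31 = 33.71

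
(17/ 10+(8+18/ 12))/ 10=28/ 25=1.12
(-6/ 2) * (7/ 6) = -7/ 2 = -3.50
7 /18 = 0.39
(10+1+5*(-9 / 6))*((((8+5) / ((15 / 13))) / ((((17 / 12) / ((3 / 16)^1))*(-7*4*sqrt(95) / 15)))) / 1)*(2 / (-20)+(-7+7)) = 1521*sqrt(95) / 516800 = 0.03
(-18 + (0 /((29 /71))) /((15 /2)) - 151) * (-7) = 1183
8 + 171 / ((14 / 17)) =3019 / 14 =215.64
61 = 61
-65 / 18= -3.61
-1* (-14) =14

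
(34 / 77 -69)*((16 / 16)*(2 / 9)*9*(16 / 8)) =-21116 / 77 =-274.23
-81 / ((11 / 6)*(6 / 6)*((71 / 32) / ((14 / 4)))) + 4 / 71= -54388 / 781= -69.64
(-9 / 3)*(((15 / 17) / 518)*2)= -45 / 4403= -0.01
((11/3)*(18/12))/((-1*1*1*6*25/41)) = -451/300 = -1.50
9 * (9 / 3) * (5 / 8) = 135 / 8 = 16.88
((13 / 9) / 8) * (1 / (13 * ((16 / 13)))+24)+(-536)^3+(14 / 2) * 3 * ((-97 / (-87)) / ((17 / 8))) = -87456828480887 / 567936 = -153990640.64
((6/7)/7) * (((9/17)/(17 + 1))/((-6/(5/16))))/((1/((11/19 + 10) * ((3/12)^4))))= -1005/129654784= -0.00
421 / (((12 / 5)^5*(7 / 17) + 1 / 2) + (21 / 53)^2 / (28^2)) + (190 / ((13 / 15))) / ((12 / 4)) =88572507381950 / 1033224932753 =85.72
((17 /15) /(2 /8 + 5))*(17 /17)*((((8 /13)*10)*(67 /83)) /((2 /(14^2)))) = 1020544 /9711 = 105.09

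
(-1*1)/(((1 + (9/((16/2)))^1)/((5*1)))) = -40/17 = -2.35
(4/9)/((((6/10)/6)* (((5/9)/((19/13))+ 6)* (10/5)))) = 380/1091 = 0.35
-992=-992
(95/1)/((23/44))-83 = 2271/23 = 98.74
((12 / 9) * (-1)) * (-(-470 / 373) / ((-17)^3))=1880 / 5497647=0.00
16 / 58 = 8 / 29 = 0.28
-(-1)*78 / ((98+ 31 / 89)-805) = -1157 / 10482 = -0.11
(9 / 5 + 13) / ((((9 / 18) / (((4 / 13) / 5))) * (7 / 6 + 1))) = 3552 / 4225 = 0.84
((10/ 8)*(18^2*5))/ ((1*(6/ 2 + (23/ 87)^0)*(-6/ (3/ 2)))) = -2025/ 16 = -126.56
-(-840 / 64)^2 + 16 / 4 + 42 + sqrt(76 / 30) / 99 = -8081 / 64 + sqrt(570) / 1485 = -126.25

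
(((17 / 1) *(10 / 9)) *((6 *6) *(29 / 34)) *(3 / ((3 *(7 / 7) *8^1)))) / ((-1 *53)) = -1.37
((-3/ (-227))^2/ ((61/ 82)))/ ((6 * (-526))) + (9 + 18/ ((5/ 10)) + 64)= 180216184723/ 1653359494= 109.00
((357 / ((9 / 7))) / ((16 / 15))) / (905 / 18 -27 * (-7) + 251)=7497 / 14120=0.53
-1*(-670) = 670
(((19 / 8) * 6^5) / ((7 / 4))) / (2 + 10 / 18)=664848 / 161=4129.49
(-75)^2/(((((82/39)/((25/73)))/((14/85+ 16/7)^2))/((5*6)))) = 6995092162500/42383873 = 165041.36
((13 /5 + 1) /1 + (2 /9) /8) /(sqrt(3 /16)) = 653 *sqrt(3) /135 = 8.38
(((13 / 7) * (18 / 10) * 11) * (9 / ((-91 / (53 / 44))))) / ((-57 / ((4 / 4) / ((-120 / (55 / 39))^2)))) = 6413 / 604181760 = 0.00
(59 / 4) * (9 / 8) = 531 / 32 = 16.59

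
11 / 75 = 0.15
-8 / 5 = -1.60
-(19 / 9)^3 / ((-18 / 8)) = 27436 / 6561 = 4.18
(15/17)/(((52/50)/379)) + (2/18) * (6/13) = 426443/1326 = 321.60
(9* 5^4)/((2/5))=28125/2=14062.50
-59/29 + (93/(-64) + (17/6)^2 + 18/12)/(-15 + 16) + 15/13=1562195/217152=7.19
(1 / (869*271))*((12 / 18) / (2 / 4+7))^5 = 1024 / 43456188909375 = 0.00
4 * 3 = 12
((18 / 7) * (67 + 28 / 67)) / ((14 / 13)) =528489 / 3283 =160.98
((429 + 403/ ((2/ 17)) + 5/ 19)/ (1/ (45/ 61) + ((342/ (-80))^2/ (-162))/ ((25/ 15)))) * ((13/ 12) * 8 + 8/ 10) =99841449600/ 3523607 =28335.01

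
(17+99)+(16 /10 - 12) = 528 /5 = 105.60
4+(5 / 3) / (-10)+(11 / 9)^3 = 8251 / 1458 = 5.66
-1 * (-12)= 12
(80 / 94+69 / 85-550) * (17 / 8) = -2190607 / 1880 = -1165.22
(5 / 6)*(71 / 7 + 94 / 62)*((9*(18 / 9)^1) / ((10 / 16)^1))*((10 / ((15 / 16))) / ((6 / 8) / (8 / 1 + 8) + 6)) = 41451520 / 83979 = 493.59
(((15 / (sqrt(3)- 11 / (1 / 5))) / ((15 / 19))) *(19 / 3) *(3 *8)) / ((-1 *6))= 722 *sqrt(3) / 4533+39710 / 4533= 9.04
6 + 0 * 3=6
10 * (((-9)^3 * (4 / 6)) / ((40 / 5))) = -1215 / 2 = -607.50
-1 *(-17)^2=-289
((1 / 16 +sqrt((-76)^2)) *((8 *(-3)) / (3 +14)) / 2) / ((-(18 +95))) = 3651 / 7684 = 0.48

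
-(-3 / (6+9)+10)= -49 / 5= -9.80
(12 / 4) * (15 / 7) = 45 / 7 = 6.43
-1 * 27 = -27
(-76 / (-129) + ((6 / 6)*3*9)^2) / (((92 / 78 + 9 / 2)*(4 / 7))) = 8564647 / 38098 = 224.81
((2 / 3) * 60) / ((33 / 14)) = 560 / 33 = 16.97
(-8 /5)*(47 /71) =-376 /355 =-1.06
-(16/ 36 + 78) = -706/ 9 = -78.44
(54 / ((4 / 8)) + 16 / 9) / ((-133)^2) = 52 / 8379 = 0.01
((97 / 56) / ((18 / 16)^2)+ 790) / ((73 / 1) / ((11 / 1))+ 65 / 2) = 9871532 / 488187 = 20.22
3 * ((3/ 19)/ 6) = 3/ 38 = 0.08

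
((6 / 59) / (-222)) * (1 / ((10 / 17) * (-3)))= 17 / 65490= 0.00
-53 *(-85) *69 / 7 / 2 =310845 / 14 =22203.21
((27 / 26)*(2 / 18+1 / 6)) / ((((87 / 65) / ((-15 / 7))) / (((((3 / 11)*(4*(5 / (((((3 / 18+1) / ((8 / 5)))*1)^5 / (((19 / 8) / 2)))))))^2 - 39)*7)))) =-37989426077900443683 / 12390070609262500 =-3066.12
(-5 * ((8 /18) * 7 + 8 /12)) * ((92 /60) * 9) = -782 /3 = -260.67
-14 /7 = -2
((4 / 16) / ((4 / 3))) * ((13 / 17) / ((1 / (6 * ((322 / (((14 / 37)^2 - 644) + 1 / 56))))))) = -27771534 / 64546739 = -0.43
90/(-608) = -45/304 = -0.15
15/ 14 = 1.07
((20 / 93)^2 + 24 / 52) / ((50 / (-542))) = -15472474 / 2810925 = -5.50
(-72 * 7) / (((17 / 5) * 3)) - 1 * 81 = -2217 / 17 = -130.41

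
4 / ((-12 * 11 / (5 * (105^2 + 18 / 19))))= -349155 / 209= -1670.60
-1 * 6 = -6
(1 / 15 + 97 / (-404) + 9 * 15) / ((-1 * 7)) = -817049 / 42420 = -19.26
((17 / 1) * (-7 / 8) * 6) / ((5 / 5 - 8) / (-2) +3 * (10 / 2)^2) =-357 / 314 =-1.14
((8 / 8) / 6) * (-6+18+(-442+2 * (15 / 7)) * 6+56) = -8954 / 21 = -426.38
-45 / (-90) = 1 / 2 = 0.50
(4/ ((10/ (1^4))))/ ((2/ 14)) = 14/ 5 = 2.80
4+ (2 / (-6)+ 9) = 38 / 3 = 12.67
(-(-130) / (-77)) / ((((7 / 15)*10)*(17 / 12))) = -2340 / 9163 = -0.26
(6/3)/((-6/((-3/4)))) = 0.25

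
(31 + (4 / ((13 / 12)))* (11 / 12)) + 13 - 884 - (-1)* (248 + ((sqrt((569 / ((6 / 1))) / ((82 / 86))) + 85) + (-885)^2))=sqrt(6018882) / 246 + 10175378 / 13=782731.36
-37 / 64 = -0.58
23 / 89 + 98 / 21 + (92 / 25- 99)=-603386 / 6675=-90.39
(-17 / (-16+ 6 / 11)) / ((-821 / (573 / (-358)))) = 6303 / 2939180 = 0.00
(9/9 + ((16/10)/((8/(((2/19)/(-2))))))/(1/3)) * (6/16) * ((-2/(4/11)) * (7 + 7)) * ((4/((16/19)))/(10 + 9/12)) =-5313/430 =-12.36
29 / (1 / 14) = 406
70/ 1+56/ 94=3318/ 47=70.60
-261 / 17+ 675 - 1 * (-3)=11265 / 17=662.65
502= 502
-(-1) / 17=1 / 17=0.06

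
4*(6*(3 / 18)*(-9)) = -36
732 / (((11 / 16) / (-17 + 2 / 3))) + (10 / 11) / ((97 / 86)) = -18554852 / 1067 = -17389.74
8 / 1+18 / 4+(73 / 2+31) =80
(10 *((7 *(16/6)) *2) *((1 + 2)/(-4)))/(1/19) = -5320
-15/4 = -3.75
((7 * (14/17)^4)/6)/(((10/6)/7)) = 2.25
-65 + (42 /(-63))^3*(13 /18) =-15847 /243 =-65.21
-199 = -199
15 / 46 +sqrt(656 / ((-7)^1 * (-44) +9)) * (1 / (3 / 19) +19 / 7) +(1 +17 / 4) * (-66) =-7962 / 23 +760 * sqrt(12997) / 6657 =-333.16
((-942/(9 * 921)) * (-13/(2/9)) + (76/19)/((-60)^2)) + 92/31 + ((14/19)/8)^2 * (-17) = 117162912823/12368293200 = 9.47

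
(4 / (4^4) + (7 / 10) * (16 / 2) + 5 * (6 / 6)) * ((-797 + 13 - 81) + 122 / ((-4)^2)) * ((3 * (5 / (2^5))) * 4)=-69900069 / 4096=-17065.45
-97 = -97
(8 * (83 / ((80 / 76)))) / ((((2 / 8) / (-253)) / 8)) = -25534784 / 5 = -5106956.80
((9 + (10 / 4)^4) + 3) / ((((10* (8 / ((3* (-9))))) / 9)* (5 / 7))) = -1389717 / 6400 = -217.14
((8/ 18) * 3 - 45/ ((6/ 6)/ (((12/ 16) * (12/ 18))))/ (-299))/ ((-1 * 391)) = -2527/ 701454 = -0.00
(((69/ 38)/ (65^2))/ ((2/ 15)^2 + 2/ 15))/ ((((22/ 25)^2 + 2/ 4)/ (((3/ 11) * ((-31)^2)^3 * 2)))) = 38273596243125/ 35426963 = 1080352.17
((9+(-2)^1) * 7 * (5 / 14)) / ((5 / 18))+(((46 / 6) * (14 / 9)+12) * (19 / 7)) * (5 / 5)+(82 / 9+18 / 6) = 26470 / 189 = 140.05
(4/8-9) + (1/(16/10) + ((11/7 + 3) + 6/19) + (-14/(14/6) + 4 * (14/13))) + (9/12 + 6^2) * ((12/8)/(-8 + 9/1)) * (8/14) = 370973/13832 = 26.82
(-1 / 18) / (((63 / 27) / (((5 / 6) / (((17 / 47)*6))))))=-235 / 25704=-0.01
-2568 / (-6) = 428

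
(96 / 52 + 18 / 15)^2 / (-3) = -13068 / 4225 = -3.09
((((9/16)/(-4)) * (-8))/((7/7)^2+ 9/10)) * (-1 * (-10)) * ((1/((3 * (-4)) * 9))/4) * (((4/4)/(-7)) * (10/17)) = 125/108528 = 0.00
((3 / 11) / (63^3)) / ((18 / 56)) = 4 / 1178793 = 0.00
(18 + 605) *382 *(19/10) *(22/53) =49739074/265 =187694.62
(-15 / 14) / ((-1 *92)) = 0.01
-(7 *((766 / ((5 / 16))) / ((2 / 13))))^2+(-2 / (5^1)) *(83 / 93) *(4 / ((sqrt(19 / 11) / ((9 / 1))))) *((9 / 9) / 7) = -310971291904 / 25-1992 *sqrt(209) / 20615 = -12438851677.56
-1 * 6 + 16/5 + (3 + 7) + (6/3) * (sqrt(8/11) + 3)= 4 * sqrt(22)/11 + 66/5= 14.91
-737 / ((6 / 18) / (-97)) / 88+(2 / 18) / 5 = 877373 / 360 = 2437.15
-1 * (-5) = 5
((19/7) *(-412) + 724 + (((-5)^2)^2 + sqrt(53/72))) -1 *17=sqrt(106)/12 + 1496/7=214.57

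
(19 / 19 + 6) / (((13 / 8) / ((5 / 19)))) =280 / 247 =1.13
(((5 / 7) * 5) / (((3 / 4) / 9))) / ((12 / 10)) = 250 / 7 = 35.71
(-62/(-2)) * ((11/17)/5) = 341/85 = 4.01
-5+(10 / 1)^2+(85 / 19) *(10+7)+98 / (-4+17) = 44112 / 247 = 178.59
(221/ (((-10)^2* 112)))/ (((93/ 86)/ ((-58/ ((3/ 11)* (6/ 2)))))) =-3031457/ 2343600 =-1.29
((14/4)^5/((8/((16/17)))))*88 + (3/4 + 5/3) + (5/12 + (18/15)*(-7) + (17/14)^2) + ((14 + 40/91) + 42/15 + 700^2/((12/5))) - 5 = 45397847717/216580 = 209612.37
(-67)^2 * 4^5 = 4596736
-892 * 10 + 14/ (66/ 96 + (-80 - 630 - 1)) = -101376024/ 11365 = -8920.02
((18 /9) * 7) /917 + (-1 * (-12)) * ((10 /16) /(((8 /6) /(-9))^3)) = -38676839 /16768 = -2306.59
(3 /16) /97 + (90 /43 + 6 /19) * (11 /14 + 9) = 209239173 /8875888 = 23.57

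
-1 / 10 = -0.10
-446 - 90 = -536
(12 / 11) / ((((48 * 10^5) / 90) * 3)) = 3 / 440000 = 0.00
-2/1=-2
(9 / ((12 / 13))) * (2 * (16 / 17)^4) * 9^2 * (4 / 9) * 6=3305.01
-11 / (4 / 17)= -187 / 4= -46.75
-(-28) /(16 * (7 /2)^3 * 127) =2 /6223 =0.00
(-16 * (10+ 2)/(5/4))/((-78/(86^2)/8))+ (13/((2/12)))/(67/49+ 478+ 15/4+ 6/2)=721596881336/6193135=116515.61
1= 1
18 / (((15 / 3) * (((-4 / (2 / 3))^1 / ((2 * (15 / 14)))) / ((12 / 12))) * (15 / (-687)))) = 2061 / 35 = 58.89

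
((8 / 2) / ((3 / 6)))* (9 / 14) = 36 / 7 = 5.14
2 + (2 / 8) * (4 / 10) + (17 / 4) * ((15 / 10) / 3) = 169 / 40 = 4.22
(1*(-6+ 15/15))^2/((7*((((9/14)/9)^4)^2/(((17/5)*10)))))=179202956800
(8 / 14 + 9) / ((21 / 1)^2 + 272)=67 / 4991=0.01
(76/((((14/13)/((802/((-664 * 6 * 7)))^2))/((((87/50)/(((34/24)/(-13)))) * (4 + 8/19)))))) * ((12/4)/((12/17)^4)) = -3871865049013/77774054400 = -49.78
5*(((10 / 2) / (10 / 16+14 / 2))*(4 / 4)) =200 / 61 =3.28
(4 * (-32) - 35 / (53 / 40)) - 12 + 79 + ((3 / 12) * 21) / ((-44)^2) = -35876839 / 410432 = -87.41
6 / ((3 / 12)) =24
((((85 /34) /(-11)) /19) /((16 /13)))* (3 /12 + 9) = -2405 /26752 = -0.09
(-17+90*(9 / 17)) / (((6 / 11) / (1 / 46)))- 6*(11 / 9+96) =-910423 / 1564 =-582.11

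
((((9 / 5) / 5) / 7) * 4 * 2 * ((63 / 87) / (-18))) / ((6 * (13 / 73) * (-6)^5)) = 73 / 36644400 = 0.00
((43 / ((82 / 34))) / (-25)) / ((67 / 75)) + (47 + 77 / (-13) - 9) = 1116990 / 35711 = 31.28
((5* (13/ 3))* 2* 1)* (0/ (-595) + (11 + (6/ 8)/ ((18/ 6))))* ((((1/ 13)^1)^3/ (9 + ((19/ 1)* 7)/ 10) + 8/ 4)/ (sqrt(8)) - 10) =-4875 + 9186300* sqrt(2)/ 37687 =-4530.28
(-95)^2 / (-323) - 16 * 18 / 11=-10121 / 187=-54.12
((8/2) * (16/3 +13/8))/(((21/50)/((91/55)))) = 10855/99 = 109.65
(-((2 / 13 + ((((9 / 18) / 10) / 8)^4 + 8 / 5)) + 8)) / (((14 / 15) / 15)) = -747896832117 / 4771020800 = -156.76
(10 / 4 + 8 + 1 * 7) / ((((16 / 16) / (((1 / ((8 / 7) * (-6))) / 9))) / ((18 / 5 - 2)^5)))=-50176 / 16875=-2.97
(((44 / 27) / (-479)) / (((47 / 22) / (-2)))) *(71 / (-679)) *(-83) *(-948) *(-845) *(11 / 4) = 8377574130640 / 137576943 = 60893.74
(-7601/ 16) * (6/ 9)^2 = -7601/ 36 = -211.14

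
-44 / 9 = -4.89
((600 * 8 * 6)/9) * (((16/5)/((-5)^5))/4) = -512/625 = -0.82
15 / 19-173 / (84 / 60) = -16330 / 133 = -122.78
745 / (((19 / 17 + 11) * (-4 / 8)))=-12665 / 103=-122.96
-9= -9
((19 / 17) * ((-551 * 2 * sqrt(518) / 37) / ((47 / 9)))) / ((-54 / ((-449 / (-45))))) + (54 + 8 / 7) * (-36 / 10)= -6948 / 35 + 4700581 * sqrt(518) / 3991005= -171.71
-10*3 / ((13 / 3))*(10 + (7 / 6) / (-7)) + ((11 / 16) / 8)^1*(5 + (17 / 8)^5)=-3485490369 / 54525952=-63.92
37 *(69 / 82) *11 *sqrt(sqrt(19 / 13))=28083 *13^(3 / 4) *19^(1 / 4) / 1066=376.56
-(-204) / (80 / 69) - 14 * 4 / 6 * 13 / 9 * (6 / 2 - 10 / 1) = 145973 / 540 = 270.32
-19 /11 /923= -19 /10153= -0.00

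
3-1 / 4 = 11 / 4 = 2.75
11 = 11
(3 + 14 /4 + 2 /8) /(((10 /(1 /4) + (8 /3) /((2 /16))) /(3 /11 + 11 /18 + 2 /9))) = 1971 /16192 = 0.12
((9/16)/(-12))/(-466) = 3/29824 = 0.00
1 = 1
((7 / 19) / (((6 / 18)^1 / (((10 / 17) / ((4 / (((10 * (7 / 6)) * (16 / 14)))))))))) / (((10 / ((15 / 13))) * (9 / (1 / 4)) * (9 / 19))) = 175 / 11934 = 0.01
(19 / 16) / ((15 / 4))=19 / 60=0.32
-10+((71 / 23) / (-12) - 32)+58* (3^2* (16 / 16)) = 132409 / 276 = 479.74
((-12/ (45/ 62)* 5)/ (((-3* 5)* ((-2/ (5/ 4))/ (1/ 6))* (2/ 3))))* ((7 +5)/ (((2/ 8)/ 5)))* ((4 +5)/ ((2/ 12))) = -11160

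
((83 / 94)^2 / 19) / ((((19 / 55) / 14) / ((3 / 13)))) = 0.38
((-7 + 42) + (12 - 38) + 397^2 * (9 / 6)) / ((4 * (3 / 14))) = 1103305 / 4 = 275826.25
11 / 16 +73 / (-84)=-61 / 336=-0.18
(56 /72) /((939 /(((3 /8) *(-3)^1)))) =-7 /7512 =-0.00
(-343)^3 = -40353607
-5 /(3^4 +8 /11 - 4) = -11 /171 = -0.06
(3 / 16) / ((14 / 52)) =39 / 56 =0.70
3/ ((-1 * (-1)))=3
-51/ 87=-17/ 29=-0.59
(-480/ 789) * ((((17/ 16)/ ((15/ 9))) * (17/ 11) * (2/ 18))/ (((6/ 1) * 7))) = -289/ 182259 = -0.00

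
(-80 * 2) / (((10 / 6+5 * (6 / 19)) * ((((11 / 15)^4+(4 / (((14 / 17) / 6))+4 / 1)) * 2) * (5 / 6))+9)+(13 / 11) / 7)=-4266108000 / 5066397359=-0.84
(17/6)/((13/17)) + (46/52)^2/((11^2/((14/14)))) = 910781/245388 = 3.71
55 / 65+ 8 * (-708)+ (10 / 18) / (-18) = -11926667 / 2106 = -5663.18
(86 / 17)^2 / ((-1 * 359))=-7396 / 103751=-0.07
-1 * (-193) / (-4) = -193 / 4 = -48.25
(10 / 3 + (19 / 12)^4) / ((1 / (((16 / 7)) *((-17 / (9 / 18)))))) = -3390497 / 4536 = -747.46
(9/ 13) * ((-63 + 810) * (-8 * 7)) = -376488/ 13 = -28960.62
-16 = -16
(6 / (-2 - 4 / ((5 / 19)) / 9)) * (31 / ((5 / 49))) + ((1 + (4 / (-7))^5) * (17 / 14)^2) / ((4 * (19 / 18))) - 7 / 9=-494.58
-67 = -67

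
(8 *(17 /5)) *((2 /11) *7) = 1904 /55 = 34.62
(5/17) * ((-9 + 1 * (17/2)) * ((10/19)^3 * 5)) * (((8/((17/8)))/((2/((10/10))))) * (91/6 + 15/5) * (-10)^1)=218000000/5946753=36.66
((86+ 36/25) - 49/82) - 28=120627/2050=58.84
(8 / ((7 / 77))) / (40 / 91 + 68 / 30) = 60060 / 1847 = 32.52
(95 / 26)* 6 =285 / 13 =21.92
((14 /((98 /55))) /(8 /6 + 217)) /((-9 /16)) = -0.06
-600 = -600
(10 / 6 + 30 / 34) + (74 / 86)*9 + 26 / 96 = 10.56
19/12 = 1.58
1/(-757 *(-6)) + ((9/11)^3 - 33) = -196185817/6045402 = -32.45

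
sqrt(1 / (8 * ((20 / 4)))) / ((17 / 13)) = 13 * sqrt(10) / 340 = 0.12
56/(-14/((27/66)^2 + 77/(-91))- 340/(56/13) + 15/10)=-837116/849133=-0.99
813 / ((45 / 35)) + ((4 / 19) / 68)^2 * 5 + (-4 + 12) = 200416024 / 312987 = 640.33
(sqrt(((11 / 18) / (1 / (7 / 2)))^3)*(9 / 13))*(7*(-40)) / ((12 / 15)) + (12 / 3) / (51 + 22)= 4 / 73 - 13475*sqrt(77) / 156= -757.91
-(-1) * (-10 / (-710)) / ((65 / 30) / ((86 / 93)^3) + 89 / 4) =1272112 / 2257092769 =0.00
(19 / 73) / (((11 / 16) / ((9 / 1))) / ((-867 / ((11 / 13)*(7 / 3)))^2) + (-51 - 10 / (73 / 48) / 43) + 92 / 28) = -941564330454384 / 173163870025466209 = -0.01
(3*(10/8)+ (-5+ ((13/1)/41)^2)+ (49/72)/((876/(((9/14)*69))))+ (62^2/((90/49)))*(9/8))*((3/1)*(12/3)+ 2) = 646877946099/19634080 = 32946.69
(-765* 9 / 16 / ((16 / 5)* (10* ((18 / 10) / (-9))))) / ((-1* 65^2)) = -1377 / 86528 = -0.02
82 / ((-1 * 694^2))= -41 / 240818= -0.00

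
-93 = -93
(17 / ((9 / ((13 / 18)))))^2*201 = 3272347 / 8748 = 374.07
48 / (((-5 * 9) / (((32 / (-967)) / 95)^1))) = 0.00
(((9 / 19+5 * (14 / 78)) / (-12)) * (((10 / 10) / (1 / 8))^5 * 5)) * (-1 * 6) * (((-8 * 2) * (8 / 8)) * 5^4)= -832307200000 / 741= -1123221592.44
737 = 737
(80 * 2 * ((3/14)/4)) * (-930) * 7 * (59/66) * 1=-548700/11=-49881.82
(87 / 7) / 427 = 87 / 2989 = 0.03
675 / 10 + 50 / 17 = 2395 / 34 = 70.44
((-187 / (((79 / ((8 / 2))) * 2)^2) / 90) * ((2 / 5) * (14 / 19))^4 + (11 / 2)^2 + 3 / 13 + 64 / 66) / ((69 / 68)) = 30.99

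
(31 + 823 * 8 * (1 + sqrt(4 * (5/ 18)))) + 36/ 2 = 6633 + 6584 * sqrt(10)/ 3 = 13573.15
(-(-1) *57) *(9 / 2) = 256.50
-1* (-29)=29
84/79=1.06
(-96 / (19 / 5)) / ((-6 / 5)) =21.05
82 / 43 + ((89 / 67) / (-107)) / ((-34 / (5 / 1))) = 20006307 / 10481078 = 1.91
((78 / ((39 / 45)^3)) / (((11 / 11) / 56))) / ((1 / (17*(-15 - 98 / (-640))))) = -1144872225 / 676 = -1693597.97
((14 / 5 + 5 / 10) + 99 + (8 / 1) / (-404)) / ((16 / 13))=1342939 / 16160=83.10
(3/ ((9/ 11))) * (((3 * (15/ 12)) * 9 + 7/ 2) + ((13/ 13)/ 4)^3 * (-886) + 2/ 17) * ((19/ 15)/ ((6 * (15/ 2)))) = 2.43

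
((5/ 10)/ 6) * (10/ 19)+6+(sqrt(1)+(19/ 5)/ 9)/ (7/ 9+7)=124223/ 19950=6.23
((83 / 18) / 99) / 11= 83 / 19602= 0.00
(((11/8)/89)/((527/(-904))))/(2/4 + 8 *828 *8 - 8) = -0.00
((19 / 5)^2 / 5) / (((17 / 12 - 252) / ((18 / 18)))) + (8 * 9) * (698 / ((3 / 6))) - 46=100465.99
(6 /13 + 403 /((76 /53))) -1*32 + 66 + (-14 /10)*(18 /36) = 314.80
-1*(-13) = 13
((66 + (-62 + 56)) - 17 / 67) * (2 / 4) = 29.87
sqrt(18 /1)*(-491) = -1473*sqrt(2) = -2083.14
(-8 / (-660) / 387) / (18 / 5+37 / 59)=118 / 15925437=0.00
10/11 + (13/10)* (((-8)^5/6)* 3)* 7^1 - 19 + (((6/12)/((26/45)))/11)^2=-243936096003/1635920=-149112.48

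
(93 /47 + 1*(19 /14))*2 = 2195 /329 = 6.67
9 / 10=0.90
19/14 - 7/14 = 6/7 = 0.86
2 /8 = 1 /4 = 0.25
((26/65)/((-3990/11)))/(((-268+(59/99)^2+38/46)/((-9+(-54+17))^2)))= 874490958/99994523825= 0.01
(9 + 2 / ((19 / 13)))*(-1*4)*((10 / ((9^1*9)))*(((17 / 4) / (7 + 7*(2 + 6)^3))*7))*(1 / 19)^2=-0.00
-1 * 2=-2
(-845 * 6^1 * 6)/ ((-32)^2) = -7605/ 256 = -29.71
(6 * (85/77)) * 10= 5100/77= 66.23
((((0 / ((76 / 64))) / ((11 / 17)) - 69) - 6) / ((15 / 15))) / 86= -75 / 86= -0.87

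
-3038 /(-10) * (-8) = -12152 /5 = -2430.40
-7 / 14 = -1 / 2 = -0.50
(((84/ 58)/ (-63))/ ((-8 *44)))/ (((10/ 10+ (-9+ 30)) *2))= 1/ 673728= 0.00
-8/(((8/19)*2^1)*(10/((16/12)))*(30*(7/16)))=-152/1575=-0.10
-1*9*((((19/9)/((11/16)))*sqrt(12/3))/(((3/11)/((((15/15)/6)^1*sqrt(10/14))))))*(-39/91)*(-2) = -608*sqrt(35)/147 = -24.47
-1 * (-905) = 905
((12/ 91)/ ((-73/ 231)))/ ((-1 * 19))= 396/ 18031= 0.02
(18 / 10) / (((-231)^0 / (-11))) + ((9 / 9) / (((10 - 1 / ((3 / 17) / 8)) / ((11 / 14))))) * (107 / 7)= -1046067 / 51940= -20.14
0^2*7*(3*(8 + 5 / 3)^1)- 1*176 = -176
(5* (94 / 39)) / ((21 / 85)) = 39950 / 819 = 48.78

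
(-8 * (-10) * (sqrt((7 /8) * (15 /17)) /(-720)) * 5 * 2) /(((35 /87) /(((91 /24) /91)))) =-29 * sqrt(3570) /17136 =-0.10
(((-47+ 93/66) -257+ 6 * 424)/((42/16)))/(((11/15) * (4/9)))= 2218995/847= 2619.83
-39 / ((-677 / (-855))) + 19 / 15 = -487312 / 10155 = -47.99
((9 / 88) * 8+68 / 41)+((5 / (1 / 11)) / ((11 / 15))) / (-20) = -2297 / 1804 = -1.27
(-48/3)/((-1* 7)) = 16/7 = 2.29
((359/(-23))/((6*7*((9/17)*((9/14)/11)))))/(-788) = 67133/4404132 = 0.02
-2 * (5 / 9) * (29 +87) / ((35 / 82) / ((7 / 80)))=-26.42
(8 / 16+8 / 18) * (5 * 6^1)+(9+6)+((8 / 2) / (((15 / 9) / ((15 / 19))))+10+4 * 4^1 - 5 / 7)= 28135 / 399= 70.51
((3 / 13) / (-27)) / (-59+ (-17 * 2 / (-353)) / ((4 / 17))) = 706 / 4839705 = 0.00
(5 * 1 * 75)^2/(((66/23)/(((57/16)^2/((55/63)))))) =44135634375/61952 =712416.62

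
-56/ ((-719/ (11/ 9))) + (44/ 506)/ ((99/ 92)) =1392/ 7909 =0.18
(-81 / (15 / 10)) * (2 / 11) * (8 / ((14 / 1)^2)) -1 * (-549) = 295695 / 539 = 548.60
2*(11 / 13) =22 / 13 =1.69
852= 852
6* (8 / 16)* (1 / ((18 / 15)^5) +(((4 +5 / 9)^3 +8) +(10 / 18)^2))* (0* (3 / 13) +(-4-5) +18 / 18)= -2478.06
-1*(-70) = 70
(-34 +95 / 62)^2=1054.15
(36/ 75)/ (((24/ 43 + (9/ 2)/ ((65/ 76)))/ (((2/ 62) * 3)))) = 3354/ 420205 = 0.01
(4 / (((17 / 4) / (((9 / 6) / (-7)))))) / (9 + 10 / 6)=-9 / 476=-0.02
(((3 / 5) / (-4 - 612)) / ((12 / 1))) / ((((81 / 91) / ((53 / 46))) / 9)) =-689 / 728640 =-0.00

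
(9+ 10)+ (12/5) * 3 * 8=383/5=76.60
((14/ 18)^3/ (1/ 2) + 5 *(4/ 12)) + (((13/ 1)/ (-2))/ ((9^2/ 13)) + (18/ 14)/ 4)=38495/ 20412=1.89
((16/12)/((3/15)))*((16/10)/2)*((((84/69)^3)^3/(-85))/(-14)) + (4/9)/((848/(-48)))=28360284280436/24342578219672445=0.00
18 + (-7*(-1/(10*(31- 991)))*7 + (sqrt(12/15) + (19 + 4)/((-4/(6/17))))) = 2*sqrt(5)/5 + 2605567/163200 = 16.86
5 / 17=0.29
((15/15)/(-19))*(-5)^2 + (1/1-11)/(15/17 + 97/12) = -84485/34751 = -2.43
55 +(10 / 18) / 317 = 156920 / 2853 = 55.00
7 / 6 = 1.17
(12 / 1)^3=1728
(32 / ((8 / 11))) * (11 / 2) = 242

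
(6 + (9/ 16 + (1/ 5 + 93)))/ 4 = 7981/ 320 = 24.94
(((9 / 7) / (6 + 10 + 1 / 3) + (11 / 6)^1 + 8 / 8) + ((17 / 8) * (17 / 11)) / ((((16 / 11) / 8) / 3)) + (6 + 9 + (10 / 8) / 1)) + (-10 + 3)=1092379 / 16464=66.35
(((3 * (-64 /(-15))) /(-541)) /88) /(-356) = 0.00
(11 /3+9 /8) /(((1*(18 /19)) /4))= 2185 /108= 20.23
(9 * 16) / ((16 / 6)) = 54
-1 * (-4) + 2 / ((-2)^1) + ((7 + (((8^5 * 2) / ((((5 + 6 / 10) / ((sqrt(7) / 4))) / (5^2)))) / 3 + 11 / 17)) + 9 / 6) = 413 / 34 + 512000 * sqrt(7) / 21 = 64518.08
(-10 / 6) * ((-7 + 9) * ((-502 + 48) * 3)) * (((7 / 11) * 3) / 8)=23835 / 22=1083.41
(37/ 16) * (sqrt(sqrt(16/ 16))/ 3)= 0.77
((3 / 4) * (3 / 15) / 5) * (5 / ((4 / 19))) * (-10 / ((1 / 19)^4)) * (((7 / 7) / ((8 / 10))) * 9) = -334273365 / 32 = -10446042.66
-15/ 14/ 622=-15/ 8708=-0.00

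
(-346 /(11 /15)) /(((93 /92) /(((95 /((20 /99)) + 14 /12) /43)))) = -225092030 /43989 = -5117.01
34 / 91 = 0.37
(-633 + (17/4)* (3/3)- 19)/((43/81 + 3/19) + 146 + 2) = -3987549/915328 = -4.36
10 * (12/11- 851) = -93490/11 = -8499.09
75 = 75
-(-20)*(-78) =-1560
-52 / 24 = -13 / 6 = -2.17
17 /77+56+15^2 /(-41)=160164 /3157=50.73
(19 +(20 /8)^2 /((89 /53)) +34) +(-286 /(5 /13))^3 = -411166841.13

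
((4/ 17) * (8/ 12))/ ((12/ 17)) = 2/ 9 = 0.22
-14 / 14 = -1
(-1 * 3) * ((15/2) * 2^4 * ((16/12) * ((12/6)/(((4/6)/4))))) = -5760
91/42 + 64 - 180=-113.83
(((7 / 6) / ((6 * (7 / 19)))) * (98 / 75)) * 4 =1862 / 675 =2.76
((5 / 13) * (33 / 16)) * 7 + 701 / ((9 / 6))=295081 / 624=472.89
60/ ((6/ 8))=80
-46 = -46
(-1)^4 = 1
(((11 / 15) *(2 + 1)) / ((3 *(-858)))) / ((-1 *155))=1 / 181350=0.00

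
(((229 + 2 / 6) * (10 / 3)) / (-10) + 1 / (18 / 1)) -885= -17305 / 18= -961.39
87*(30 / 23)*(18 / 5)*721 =6774516 / 23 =294544.17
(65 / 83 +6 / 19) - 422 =-663761 / 1577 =-420.90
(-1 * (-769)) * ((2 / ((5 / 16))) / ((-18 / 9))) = -12304 / 5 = -2460.80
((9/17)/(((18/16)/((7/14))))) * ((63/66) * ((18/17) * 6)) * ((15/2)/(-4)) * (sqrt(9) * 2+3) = -76545/3179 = -24.08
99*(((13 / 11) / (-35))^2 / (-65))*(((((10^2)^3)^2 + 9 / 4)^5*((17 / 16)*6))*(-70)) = 6110208000068739840000309329280000695990880000782989740000352345383 / 7884800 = 774935064943782954545493800000000000000000000000000000000000.00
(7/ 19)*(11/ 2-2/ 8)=147/ 76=1.93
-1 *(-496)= 496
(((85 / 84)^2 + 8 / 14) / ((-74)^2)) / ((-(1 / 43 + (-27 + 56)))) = -484051 / 48221042688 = -0.00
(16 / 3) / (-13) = -16 / 39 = -0.41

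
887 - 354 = 533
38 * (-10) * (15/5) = -1140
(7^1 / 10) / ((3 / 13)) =91 / 30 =3.03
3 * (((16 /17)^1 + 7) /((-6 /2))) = -135 /17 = -7.94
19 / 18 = 1.06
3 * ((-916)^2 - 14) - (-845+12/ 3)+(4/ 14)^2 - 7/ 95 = 11721136422/ 4655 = 2517967.01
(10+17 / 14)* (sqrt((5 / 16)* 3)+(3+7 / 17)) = 157* sqrt(15) / 56+4553 / 119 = 49.12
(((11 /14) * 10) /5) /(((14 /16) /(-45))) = -3960 /49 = -80.82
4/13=0.31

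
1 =1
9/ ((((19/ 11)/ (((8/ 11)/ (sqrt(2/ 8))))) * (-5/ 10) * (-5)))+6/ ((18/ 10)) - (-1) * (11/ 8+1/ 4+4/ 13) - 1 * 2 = 186661/ 29640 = 6.30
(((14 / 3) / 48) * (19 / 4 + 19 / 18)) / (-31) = -1463 / 80352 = -0.02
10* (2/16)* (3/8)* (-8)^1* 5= -75/4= -18.75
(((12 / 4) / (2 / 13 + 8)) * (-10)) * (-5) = 975 / 53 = 18.40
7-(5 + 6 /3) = 0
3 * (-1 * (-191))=573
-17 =-17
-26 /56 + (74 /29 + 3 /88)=37899 /17864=2.12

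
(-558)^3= -173741112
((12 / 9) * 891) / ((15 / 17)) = 1346.40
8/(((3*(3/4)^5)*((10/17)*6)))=34816/10935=3.18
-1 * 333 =-333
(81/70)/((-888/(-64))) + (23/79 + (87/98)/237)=541803/1432270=0.38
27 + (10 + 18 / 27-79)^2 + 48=42700 / 9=4744.44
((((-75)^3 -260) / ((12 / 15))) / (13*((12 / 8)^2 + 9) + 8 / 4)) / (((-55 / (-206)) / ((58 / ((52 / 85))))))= -107177965825 / 84799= -1263906.01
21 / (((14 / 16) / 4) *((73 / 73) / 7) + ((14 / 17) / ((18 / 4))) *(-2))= -102816 / 1639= -62.73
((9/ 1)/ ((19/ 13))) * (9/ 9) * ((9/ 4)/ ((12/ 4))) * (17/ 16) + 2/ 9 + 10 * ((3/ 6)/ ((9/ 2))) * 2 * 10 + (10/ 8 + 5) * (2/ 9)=104845/ 3648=28.74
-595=-595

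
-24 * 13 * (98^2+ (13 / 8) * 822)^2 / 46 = -74679153159 / 92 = -811729925.64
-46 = -46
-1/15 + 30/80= 37/120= 0.31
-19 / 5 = -3.80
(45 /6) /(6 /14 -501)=-35 /2336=-0.01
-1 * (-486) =486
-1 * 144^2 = -20736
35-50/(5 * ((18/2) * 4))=625/18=34.72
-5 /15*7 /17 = -7 /51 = -0.14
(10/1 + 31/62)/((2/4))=21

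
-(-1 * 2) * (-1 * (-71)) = 142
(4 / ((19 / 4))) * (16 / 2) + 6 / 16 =7.11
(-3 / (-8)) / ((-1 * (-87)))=1 / 232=0.00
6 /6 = 1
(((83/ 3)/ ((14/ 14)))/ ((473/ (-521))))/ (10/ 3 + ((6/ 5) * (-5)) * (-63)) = -0.08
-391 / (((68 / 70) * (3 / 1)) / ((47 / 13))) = -37835 / 78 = -485.06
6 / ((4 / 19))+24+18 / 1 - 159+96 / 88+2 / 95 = -182641 / 2090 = -87.39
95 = 95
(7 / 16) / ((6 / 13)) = 91 / 96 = 0.95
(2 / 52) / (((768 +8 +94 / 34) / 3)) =17 / 114738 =0.00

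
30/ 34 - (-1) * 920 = 15655/ 17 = 920.88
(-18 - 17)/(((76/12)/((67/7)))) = -1005/19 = -52.89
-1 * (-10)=10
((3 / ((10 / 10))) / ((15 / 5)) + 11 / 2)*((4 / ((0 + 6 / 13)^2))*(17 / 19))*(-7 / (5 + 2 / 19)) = -261443 / 1746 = -149.74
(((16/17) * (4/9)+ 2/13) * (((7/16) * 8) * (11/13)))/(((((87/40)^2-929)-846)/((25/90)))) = -25036000/94163359329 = -0.00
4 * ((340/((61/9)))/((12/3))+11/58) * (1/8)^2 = 45041/56608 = 0.80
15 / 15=1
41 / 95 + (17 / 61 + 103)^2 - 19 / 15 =11310764402 / 1060485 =10665.65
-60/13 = -4.62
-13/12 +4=2.92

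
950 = 950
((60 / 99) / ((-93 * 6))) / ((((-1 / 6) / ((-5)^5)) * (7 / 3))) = -62500 / 7161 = -8.73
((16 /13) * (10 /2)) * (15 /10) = 120 /13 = 9.23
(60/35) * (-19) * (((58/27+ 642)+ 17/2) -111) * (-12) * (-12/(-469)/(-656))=-1111462/134603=-8.26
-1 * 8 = -8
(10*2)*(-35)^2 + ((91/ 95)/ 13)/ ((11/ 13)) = 25602591/ 1045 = 24500.09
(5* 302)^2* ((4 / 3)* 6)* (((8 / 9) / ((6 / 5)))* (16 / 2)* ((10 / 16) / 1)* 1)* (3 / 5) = 364816000 / 9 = 40535111.11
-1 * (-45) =45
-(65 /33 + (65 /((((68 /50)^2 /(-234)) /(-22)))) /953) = -1743286480 /9088761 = -191.81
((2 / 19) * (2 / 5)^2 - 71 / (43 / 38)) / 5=-1281206 / 102125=-12.55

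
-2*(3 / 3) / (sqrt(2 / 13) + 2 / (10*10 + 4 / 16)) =41704 / 160385-160801*sqrt(26) / 160385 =-4.85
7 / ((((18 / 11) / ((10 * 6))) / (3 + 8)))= 2823.33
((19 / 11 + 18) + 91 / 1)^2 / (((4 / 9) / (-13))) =-43393077 / 121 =-358620.47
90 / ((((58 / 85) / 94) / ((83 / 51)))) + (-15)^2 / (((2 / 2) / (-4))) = 559050 / 29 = 19277.59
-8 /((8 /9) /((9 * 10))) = -810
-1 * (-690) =690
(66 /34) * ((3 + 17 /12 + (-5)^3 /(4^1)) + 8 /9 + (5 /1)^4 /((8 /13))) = 783827 /408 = 1921.14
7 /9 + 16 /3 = 55 /9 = 6.11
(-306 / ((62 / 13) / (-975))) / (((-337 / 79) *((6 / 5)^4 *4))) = -3546359375 / 2005824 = -1768.03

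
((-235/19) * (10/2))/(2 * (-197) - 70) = 1175/8816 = 0.13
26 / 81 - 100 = -8074 / 81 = -99.68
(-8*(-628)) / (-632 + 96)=-628 / 67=-9.37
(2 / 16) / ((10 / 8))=1 / 10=0.10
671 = 671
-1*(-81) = 81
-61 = -61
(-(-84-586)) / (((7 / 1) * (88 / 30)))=5025 / 154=32.63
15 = 15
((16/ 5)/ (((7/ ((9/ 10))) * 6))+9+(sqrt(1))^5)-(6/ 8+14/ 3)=9769/ 2100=4.65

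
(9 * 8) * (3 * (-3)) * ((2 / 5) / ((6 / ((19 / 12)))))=-342 / 5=-68.40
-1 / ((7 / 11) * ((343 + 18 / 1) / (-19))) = 11 / 133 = 0.08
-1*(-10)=10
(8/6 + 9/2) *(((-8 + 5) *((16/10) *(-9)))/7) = 36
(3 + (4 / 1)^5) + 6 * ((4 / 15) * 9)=5207 / 5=1041.40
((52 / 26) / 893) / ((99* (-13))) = -2 / 1149291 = -0.00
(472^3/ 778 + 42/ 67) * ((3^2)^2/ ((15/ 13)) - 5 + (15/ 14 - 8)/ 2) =227212663017/ 27230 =8344203.56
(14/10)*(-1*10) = -14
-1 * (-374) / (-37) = -374 / 37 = -10.11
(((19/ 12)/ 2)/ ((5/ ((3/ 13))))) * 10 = 19/ 52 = 0.37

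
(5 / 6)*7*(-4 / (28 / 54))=-45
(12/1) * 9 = 108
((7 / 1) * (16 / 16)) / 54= 7 / 54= 0.13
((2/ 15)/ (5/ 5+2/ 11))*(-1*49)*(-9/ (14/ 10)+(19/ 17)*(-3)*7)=182644/ 1105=165.29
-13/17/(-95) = 13/1615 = 0.01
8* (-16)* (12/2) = -768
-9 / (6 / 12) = -18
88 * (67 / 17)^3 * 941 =24905582504 / 4913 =5069322.72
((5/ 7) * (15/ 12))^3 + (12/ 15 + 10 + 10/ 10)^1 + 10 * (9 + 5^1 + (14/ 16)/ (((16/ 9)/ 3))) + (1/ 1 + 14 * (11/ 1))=2210823/ 6860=322.28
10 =10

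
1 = 1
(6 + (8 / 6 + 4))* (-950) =-32300 / 3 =-10766.67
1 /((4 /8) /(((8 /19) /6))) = 8 /57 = 0.14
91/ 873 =0.10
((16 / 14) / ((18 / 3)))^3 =64 / 9261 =0.01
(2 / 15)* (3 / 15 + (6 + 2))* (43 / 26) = 1763 / 975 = 1.81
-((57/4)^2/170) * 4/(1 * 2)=-3249/1360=-2.39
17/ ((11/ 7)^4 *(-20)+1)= -40817/ 290419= -0.14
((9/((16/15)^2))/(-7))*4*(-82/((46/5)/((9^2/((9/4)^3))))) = 46125/161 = 286.49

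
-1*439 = -439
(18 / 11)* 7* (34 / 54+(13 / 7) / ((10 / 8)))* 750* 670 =12175727.27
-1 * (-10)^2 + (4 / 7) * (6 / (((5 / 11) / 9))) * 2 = 1252 / 35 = 35.77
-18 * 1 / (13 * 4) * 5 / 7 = -45 / 182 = -0.25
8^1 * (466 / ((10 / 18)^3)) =2717712 / 125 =21741.70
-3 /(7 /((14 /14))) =-3 /7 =-0.43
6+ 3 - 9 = 0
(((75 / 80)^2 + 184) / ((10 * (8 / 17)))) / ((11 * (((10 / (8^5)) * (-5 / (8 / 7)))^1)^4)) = 57977035759758551810048 / 51583984375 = 1123934811593.52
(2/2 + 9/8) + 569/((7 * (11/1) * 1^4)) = 5861/616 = 9.51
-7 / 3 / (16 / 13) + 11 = 437 / 48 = 9.10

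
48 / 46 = 24 / 23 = 1.04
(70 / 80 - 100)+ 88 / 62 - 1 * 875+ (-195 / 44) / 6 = -663889 / 682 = -973.44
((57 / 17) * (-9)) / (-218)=513 / 3706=0.14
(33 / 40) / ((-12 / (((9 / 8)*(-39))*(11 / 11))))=3861 / 1280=3.02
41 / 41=1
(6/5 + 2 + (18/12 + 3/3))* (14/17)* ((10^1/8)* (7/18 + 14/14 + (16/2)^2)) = 156541/408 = 383.68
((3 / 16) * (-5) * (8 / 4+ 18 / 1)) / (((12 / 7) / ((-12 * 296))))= 38850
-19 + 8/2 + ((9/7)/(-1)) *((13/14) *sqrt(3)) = -15 - 117 *sqrt(3)/98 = -17.07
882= 882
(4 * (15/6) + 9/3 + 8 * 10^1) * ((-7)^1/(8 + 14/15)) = -9765/134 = -72.87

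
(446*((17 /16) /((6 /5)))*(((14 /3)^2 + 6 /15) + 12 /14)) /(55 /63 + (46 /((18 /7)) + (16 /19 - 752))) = -65330303 /5260068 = -12.42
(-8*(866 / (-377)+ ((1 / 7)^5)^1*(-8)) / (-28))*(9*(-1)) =262041804 / 44353673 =5.91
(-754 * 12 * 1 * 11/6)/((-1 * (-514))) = -8294/257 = -32.27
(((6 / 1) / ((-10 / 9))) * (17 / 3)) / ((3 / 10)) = -102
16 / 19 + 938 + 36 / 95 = 89226 / 95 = 939.22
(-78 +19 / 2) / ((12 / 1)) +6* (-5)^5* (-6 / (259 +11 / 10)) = 426.82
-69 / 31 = -2.23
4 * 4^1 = 16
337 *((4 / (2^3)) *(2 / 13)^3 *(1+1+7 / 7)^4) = 109188 / 2197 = 49.70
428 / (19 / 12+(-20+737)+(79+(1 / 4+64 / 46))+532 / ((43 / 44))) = 2539752 / 7972903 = 0.32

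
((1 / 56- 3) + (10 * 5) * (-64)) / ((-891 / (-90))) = -298945 / 924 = -323.53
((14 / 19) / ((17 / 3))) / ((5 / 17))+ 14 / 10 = 35 / 19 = 1.84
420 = 420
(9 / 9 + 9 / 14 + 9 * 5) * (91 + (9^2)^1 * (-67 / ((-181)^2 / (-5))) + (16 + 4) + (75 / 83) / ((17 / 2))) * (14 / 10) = 1689396613524 / 231128855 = 7309.33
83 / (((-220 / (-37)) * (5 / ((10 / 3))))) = 3071 / 330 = 9.31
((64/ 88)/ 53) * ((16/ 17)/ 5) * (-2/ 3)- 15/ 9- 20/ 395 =-1.72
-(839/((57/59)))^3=-121294725898501/185193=-654963880.38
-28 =-28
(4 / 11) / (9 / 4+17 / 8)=0.08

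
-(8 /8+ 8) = -9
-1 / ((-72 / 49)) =49 / 72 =0.68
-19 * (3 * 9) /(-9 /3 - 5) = 513 /8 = 64.12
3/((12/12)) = 3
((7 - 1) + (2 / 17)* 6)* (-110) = -12540 / 17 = -737.65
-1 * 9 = -9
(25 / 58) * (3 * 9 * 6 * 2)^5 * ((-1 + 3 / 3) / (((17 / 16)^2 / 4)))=0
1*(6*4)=24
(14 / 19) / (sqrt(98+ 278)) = 7 * sqrt(94) / 1786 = 0.04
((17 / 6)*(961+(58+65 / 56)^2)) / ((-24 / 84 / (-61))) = 14507282605 / 5376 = 2698527.27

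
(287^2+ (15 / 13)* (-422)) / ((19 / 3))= 3193401 / 247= 12928.75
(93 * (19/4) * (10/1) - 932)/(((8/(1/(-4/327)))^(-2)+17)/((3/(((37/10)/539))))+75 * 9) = 57713187840/11181304469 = 5.16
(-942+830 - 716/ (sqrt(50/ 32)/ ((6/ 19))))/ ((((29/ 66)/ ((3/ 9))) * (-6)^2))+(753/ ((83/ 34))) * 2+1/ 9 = 1257130189/ 2057985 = 610.85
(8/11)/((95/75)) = 120/209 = 0.57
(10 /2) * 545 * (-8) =-21800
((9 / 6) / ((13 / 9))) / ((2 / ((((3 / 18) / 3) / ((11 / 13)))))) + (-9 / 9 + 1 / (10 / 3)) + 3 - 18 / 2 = -2933 / 440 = -6.67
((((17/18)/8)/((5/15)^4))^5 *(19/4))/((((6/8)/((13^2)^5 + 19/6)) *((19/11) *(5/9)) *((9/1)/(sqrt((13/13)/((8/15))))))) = 84760225463227511645811 *sqrt(30)/41943040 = 11068603388174408.87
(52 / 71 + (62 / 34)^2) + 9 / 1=267930 / 20519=13.06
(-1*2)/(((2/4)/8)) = -32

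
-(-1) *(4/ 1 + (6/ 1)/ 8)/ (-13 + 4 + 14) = 19/ 20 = 0.95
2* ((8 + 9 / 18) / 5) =17 / 5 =3.40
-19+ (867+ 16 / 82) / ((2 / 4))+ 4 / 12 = 211034 / 123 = 1715.72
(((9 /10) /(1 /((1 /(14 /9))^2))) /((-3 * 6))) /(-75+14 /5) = 81 /283024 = 0.00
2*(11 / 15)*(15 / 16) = 11 / 8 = 1.38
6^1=6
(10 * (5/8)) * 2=25/2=12.50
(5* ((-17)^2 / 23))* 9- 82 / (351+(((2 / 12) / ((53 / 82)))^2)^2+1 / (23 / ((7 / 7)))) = 565.20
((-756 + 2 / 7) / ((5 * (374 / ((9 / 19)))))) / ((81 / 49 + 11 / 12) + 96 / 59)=-23595516 / 517306141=-0.05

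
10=10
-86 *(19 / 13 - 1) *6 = -3096 / 13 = -238.15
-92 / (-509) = 0.18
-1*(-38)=38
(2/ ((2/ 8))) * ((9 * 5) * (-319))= -114840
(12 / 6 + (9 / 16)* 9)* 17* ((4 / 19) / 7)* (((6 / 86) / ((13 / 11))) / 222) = 21131 / 22006712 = 0.00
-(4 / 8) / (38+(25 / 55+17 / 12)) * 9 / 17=-594 / 89471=-0.01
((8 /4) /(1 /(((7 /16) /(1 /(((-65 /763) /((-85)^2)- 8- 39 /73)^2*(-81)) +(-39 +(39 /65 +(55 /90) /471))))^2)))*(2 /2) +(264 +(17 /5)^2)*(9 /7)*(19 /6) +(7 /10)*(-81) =1978969180295791805423065974488762943811482927850981167 /1857797816383762099683955412880998667611620192657400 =1065.22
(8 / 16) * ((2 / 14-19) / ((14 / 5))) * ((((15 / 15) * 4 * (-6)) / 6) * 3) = 40.41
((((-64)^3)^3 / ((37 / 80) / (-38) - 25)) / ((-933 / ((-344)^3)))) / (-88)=-278662603403000810863329280 / 780367731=-357091397213348908.79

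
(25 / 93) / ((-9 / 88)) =-2200 / 837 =-2.63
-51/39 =-17/13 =-1.31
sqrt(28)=2 * sqrt(7)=5.29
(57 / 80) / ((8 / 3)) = 171 / 640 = 0.27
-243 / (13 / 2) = -486 / 13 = -37.38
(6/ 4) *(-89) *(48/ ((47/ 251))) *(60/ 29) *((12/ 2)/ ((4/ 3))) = -434270160/ 1363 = -318613.47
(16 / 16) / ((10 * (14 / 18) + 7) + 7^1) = 9 / 196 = 0.05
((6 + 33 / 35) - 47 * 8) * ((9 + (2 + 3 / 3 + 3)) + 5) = -51668 / 7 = -7381.14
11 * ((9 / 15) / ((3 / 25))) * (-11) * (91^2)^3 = -343560897484805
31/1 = 31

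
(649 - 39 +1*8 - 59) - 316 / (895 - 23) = 121783 / 218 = 558.64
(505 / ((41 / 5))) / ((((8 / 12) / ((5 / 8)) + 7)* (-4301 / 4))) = -151500 / 21337261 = -0.01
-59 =-59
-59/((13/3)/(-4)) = 708/13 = 54.46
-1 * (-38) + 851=889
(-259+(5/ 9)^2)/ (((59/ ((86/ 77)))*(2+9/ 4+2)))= -7208176/ 9199575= -0.78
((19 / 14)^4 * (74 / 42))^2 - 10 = 16742268066169 / 650822973696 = 25.72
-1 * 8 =-8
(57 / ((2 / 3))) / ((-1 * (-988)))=9 / 104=0.09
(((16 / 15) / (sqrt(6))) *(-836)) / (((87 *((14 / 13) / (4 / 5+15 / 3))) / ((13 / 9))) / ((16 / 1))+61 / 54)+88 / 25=88 / 25 - 27126528 *sqrt(6) / 333755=-195.57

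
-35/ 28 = -5/ 4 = -1.25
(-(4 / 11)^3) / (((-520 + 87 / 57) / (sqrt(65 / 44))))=608 * sqrt(715) / 144228491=0.00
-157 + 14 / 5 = -771 / 5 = -154.20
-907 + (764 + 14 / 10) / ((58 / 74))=10084 / 145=69.54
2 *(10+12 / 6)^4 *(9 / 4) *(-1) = -93312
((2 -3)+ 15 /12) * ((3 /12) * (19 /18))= 19 /288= 0.07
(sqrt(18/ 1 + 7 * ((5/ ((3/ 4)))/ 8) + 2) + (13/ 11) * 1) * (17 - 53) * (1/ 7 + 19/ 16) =-447 * sqrt(930)/ 56 - 17433/ 308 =-300.02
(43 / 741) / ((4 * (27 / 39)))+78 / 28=40315 / 14364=2.81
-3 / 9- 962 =-2887 / 3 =-962.33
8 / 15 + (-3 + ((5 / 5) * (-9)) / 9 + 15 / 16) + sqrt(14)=-607 / 240 + sqrt(14)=1.21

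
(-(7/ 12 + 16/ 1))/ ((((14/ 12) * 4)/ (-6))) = 597/ 28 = 21.32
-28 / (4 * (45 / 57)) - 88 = -1453 / 15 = -96.87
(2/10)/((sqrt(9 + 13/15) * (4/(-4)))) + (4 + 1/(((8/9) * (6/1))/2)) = 35/8 -sqrt(555)/370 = 4.31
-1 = -1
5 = 5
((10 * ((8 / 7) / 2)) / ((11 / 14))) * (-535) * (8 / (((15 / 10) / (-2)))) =41503.03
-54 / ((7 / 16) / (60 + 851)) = -787104 / 7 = -112443.43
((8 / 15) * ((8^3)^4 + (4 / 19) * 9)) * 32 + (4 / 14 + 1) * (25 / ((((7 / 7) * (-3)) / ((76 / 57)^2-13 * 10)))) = 467952149342518 / 399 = 1172812404367.21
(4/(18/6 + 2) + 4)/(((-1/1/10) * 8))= -6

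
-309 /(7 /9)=-2781 /7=-397.29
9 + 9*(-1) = 0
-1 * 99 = -99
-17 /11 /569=-17 /6259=-0.00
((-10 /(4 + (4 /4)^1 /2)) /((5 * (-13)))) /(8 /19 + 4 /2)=38 /2691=0.01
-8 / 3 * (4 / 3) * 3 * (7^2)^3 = -3764768 / 3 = -1254922.67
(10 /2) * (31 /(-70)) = -31 /14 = -2.21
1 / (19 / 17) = 17 / 19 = 0.89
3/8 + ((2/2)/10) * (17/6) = 79/120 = 0.66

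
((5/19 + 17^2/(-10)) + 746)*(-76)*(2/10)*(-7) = 1908186/25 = 76327.44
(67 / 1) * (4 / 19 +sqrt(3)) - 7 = 135 / 19 +67 * sqrt(3) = 123.15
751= 751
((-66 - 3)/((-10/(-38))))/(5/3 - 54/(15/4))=3933/191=20.59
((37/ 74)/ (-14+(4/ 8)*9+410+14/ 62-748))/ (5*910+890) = -31/ 117128640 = -0.00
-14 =-14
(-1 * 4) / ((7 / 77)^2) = -484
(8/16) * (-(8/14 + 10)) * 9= -333/7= -47.57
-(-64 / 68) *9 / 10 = 72 / 85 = 0.85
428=428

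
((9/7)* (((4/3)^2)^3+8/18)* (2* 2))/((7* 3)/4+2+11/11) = 70720/18711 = 3.78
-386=-386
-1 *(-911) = 911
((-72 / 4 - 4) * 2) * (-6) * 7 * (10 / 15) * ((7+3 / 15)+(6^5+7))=47987632 / 5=9597526.40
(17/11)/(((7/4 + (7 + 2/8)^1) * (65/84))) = 476/2145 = 0.22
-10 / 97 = -0.10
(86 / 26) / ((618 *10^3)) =0.00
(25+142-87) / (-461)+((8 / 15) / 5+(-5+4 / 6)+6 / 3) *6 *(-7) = 1075818 / 11525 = 93.35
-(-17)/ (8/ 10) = 85/ 4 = 21.25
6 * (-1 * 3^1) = -18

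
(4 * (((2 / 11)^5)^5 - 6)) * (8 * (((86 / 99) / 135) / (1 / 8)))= -14312213162978304146098874461184 / 1448058449333855945089061304615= -9.88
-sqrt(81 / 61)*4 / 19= -36*sqrt(61) / 1159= -0.24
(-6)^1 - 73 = -79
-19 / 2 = -9.50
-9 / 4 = -2.25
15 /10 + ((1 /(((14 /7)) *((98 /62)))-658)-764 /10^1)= -179483 /245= -732.58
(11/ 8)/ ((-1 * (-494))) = 11/ 3952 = 0.00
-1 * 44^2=-1936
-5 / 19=-0.26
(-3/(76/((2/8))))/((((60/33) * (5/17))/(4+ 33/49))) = -128469/1489600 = -0.09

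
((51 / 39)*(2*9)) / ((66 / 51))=2601 / 143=18.19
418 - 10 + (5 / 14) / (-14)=79963 / 196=407.97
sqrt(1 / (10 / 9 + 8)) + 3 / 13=3 / 13 + 3 * sqrt(82) / 82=0.56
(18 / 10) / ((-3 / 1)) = -3 / 5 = -0.60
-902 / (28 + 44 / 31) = -13981 / 456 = -30.66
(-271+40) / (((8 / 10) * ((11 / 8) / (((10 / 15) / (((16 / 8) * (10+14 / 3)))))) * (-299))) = 105 / 6578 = 0.02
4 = 4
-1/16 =-0.06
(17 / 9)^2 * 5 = 1445 / 81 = 17.84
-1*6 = -6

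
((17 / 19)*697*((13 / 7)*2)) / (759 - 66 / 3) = 3.14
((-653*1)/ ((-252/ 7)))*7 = 4571/ 36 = 126.97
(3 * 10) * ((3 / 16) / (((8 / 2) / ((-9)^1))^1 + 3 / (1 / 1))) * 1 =405 / 184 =2.20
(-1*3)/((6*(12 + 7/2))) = -1/31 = -0.03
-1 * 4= -4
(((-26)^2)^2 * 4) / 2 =913952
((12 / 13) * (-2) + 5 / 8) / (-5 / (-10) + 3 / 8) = -127 / 91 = -1.40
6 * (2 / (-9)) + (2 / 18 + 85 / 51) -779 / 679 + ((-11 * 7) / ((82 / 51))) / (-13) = 2.98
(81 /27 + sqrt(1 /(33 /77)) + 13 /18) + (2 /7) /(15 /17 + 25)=sqrt(21) /3 + 51743 /13860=5.26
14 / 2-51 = -44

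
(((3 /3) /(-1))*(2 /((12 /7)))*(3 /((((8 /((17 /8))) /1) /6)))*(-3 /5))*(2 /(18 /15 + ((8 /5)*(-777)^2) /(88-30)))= 10353 /25760960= 0.00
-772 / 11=-70.18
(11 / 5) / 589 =11 / 2945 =0.00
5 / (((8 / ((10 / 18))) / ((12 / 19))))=25 / 114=0.22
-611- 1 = -612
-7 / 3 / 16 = -7 / 48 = -0.15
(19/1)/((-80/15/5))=-285/16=-17.81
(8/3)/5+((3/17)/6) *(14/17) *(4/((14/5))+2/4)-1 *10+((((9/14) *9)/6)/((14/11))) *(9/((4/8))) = 3583697/849660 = 4.22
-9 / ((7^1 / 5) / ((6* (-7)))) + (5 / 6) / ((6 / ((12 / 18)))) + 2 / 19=277223 / 1026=270.20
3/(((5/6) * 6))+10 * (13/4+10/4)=581/10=58.10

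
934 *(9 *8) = 67248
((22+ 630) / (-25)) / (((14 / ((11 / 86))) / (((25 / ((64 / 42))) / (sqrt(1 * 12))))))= -1793 * sqrt(3) / 2752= -1.13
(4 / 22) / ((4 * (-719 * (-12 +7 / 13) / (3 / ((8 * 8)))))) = 0.00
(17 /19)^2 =289 /361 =0.80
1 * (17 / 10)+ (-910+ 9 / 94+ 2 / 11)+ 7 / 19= -44579427 / 49115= -907.65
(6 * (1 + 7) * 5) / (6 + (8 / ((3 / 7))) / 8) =144 / 5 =28.80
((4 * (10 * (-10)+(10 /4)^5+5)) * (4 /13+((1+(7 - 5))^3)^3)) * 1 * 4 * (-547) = -11897280085 /26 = -457587695.58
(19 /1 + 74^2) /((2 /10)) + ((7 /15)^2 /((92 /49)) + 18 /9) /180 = 102371893801 /3726000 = 27475.01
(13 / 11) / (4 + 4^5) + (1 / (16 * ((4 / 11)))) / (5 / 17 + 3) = 540297 / 10131968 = 0.05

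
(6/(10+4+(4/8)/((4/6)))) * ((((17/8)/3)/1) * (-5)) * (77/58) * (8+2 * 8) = -78540/1711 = -45.90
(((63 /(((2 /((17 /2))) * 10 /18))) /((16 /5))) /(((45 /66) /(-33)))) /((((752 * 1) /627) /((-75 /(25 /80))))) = 2193846039 /1504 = 1458674.23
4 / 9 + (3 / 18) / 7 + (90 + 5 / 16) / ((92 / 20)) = 466031 / 23184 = 20.10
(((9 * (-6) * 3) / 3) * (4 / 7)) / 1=-216 / 7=-30.86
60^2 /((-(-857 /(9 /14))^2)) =-72900 /35988001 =-0.00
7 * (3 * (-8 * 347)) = -58296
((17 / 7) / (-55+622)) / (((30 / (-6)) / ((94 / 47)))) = -34 / 19845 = -0.00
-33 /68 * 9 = -297 /68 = -4.37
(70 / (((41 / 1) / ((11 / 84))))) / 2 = 55 / 492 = 0.11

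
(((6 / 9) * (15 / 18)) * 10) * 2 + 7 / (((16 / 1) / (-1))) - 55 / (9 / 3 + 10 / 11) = -21029 / 6192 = -3.40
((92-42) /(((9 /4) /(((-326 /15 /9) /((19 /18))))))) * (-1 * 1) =50.84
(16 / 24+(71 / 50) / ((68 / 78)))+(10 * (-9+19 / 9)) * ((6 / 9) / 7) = -1370459 / 321300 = -4.27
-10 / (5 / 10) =-20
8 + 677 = 685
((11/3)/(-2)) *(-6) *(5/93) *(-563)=-30965/93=-332.96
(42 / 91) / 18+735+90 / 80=229679 / 312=736.15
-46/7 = -6.57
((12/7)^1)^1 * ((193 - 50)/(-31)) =-1716/217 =-7.91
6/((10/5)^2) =3/2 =1.50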